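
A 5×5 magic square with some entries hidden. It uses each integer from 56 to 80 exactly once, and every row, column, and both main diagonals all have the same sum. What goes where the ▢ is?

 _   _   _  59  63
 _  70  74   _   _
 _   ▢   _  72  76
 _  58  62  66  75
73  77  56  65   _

64

The entries are 56 through 80, which sum to 1700, so each line sums to 1700/5 = 340.
Using row 4: 58 + 62 + 66 + 75 + ? → (4,1) = 340 − 261 = 79.
Row 5 must total 340; the given cells sum to 271, so (5,5) = 69.
From column 4, 340 − (59 + 72 + 66 + 65) gives (2,4) = 78.
Column 5: 63 + 76 + 75 + 69 + ? = 340, so (2,5) = 57.
Anti-diagonal: 63 + 78 + 58 + 73 + ? = 340, so (3,3) = 68.
Row 2 needs 340; the known cells sum to 279, so (2,1) = 61.
The remaining cell in column 3 is (1,3) = 340 − 260 = 80.
Using main diagonal: 70 + 68 + 66 + 69 + ? → (1,1) = 340 − 273 = 67.
Row 1 needs 340; the known cells sum to 269, so (1,2) = 71.
From column 1, 340 − (67 + 61 + 79 + 73) gives (3,1) = 60.
The remaining cell in column 2 is (3,2) = 340 − 276 = 64.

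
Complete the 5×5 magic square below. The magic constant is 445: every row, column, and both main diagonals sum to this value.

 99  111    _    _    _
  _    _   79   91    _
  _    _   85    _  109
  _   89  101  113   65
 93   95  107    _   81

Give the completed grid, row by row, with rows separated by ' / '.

Row 4 needs 445; the known cells sum to 368, so (4,1) = 77.
Row 5 must total 445; the given cells sum to 376, so (5,4) = 69.
From column 3, 445 − (79 + 85 + 101 + 107) gives (1,3) = 73.
From main diagonal, 445 − (99 + 85 + 113 + 81) gives (2,2) = 67.
From anti-diagonal, 445 − (91 + 85 + 89 + 93) gives (1,5) = 87.
The remaining cell in row 1 is (1,4) = 445 − 370 = 75.
Column 2 needs 445; the known cells sum to 362, so (3,2) = 83.
The remaining cell in column 4 is (3,4) = 445 − 348 = 97.
The remaining cell in column 5 is (2,5) = 445 − 342 = 103.
Row 2 must total 445; the given cells sum to 340, so (2,1) = 105.
Using row 3: 83 + 85 + 97 + 109 + ? → (3,1) = 445 − 374 = 71.

99 111 73 75 87 / 105 67 79 91 103 / 71 83 85 97 109 / 77 89 101 113 65 / 93 95 107 69 81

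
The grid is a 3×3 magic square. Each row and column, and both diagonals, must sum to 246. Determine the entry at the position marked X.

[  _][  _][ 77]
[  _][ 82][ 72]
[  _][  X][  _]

Row 2: 82 + 72 + ? = 246, so (2,1) = 92.
The remaining cell in column 3 is (3,3) = 246 − 149 = 97.
Main diagonal must total 246; the given cells sum to 179, so (1,1) = 67.
The remaining cell in anti-diagonal is (3,1) = 246 − 159 = 87.
Row 1 must total 246; the given cells sum to 144, so (1,2) = 102.
The remaining cell in row 3 is (3,2) = 246 − 184 = 62.

62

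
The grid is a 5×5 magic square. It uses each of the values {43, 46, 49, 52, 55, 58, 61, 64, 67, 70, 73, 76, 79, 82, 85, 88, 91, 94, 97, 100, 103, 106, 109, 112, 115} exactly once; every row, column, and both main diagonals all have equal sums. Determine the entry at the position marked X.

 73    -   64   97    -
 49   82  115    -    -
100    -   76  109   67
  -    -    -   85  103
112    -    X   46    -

The 25 entries sum to 1975, so each line sums to 1975/5 = 395.
Row 3: 100 + 76 + 109 + 67 + ? = 395, so (3,2) = 43.
Using column 1: 73 + 49 + 100 + 112 + ? → (4,1) = 395 − 334 = 61.
The remaining cell in column 4 is (2,4) = 395 − 337 = 58.
Main diagonal must total 395; the given cells sum to 316, so (5,5) = 79.
Using row 2: 49 + 82 + 115 + 58 + ? → (2,5) = 395 − 304 = 91.
The remaining cell in column 5 is (1,5) = 395 − 340 = 55.
Using anti-diagonal: 55 + 58 + 76 + 112 + ? → (4,2) = 395 − 301 = 94.
Using row 1: 73 + 64 + 97 + 55 + ? → (1,2) = 395 − 289 = 106.
Row 4: 61 + 94 + 85 + 103 + ? = 395, so (4,3) = 52.
Column 2 must total 395; the given cells sum to 325, so (5,2) = 70.
From column 3, 395 − (64 + 115 + 76 + 52) gives (5,3) = 88.

88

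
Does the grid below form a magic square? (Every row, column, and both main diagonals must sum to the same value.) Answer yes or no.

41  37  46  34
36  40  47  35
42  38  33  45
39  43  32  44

Row 1: 41 + 37 + 46 + 34 = 158.
Row 2: 36 + 40 + 47 + 35 = 158.
Row 3: 42 + 38 + 33 + 45 = 158.
Row 4: 39 + 43 + 32 + 44 = 158.
Column 1: 41 + 36 + 42 + 39 = 158.
Column 2: 37 + 40 + 38 + 43 = 158.
Column 3: 46 + 47 + 33 + 32 = 158.
Column 4: 34 + 35 + 45 + 44 = 158.
Main diagonal: 41 + 40 + 33 + 44 = 158.
Anti-diagonal: 34 + 47 + 38 + 39 = 158.
All lines sum to 158.

Yes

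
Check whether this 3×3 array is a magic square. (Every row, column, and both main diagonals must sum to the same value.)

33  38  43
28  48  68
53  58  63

No — column 3 sums to 174 but row 1 sums to 114.

Row 1: 33 + 38 + 43 = 114.
Row 2: 28 + 48 + 68 = 144.
Row 3: 53 + 58 + 63 = 174.
Column 1: 33 + 28 + 53 = 114.
Column 2: 38 + 48 + 58 = 144.
Column 3: 43 + 68 + 63 = 174.
Main diagonal: 33 + 48 + 63 = 144.
Anti-diagonal: 43 + 48 + 53 = 144.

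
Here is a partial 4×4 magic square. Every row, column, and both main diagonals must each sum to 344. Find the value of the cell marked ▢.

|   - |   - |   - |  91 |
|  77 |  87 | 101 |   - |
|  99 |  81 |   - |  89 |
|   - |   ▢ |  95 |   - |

The remaining cell in row 2 is (2,4) = 344 − 265 = 79.
The remaining cell in row 3 is (3,3) = 344 − 269 = 75.
The remaining cell in column 3 is (1,3) = 344 − 271 = 73.
Using column 4: 91 + 79 + 89 + ? → (4,4) = 344 − 259 = 85.
The remaining cell in main diagonal is (1,1) = 344 − 247 = 97.
Anti-diagonal needs 344; the known cells sum to 273, so (4,1) = 71.
Row 1 must total 344; the given cells sum to 261, so (1,2) = 83.
Row 4: 71 + 95 + 85 + ? = 344, so (4,2) = 93.

93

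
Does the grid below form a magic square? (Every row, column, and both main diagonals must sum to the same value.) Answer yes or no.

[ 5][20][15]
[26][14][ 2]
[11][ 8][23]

No — column 2 sums to 42 but anti-diagonal sums to 40.

Row 1: 5 + 20 + 15 = 40.
Row 2: 26 + 14 + 2 = 42.
Row 3: 11 + 8 + 23 = 42.
Column 1: 5 + 26 + 11 = 42.
Column 2: 20 + 14 + 8 = 42.
Column 3: 15 + 2 + 23 = 40.
Main diagonal: 5 + 14 + 23 = 42.
Anti-diagonal: 15 + 14 + 11 = 40.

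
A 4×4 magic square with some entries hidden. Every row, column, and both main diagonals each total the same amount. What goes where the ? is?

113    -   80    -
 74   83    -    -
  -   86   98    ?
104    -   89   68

Main diagonal is complete and sums to 362; that is the magic constant.
From row 4, 362 − (104 + 89 + 68) gives (4,2) = 101.
Using column 1: 113 + 74 + 104 + ? → (3,1) = 362 − 291 = 71.
Using column 2: 83 + 86 + 101 + ? → (1,2) = 362 − 270 = 92.
Using column 3: 80 + 98 + 89 + ? → (2,3) = 362 − 267 = 95.
Anti-diagonal: 95 + 86 + 104 + ? = 362, so (1,4) = 77.
Row 2 must total 362; the given cells sum to 252, so (2,4) = 110.
From row 3, 362 − (71 + 86 + 98) gives (3,4) = 107.

107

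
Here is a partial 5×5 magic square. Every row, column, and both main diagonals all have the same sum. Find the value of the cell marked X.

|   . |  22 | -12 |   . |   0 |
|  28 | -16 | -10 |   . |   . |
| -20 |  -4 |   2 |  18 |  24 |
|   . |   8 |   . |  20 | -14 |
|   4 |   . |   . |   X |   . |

-18

Row 3 is complete and sums to 20; that is the magic constant.
From column 2, 20 − (22 + (-16) + (-4) + 8) gives (5,2) = 10.
The remaining cell in anti-diagonal is (2,4) = 20 − 14 = 6.
Using row 2: 28 + (-16) + (-10) + 6 + ? → (2,5) = 20 − 8 = 12.
Using column 5: 0 + 12 + 24 + (-14) + ? → (5,5) = 20 − 22 = -2.
Main diagonal needs 20; the known cells sum to 4, so (1,1) = 16.
Row 1 must total 20; the given cells sum to 26, so (1,4) = -6.
Column 1: 16 + 28 + (-20) + 4 + ? = 20, so (4,1) = -8.
The remaining cell in column 4 is (5,4) = 20 − 38 = -18.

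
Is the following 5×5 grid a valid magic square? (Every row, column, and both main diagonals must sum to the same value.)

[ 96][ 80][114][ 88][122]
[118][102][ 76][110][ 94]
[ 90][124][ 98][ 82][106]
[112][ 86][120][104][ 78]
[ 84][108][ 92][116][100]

Row 1: 96 + 80 + 114 + 88 + 122 = 500.
Row 2: 118 + 102 + 76 + 110 + 94 = 500.
Row 3: 90 + 124 + 98 + 82 + 106 = 500.
Row 4: 112 + 86 + 120 + 104 + 78 = 500.
Row 5: 84 + 108 + 92 + 116 + 100 = 500.
Column 1: 96 + 118 + 90 + 112 + 84 = 500.
Column 2: 80 + 102 + 124 + 86 + 108 = 500.
Column 3: 114 + 76 + 98 + 120 + 92 = 500.
Column 4: 88 + 110 + 82 + 104 + 116 = 500.
Column 5: 122 + 94 + 106 + 78 + 100 = 500.
Main diagonal: 96 + 102 + 98 + 104 + 100 = 500.
Anti-diagonal: 122 + 110 + 98 + 86 + 84 = 500.
All lines sum to 500.

Yes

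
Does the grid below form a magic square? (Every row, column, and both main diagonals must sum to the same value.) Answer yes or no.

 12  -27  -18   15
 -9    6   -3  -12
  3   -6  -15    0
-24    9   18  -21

Yes

Row 1: 12 + (-27) + (-18) + 15 = -18.
Row 2: -9 + 6 + (-3) + (-12) = -18.
Row 3: 3 + (-6) + (-15) + 0 = -18.
Row 4: -24 + 9 + 18 + (-21) = -18.
Column 1: 12 + (-9) + 3 + (-24) = -18.
Column 2: -27 + 6 + (-6) + 9 = -18.
Column 3: -18 + (-3) + (-15) + 18 = -18.
Column 4: 15 + (-12) + 0 + (-21) = -18.
Main diagonal: 12 + 6 + (-15) + (-21) = -18.
Anti-diagonal: 15 + (-3) + (-6) + (-24) = -18.
All lines sum to -18.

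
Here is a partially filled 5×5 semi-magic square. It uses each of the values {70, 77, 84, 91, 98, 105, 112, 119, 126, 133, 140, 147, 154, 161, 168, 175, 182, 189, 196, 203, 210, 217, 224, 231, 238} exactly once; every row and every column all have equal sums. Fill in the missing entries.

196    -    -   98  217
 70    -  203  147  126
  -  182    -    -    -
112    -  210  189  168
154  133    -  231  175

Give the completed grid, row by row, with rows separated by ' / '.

196 140 119 98 217 / 70 224 203 147 126 / 238 182 161 105 84 / 112 91 210 189 168 / 154 133 77 231 175

The 25 entries sum to 3850, so each line sums to 3850/5 = 770.
Row 2 must total 770; the given cells sum to 546, so (2,2) = 224.
Row 4 must total 770; the given cells sum to 679, so (4,2) = 91.
From row 5, 770 − (154 + 133 + 231 + 175) gives (5,3) = 77.
Column 1 needs 770; the known cells sum to 532, so (3,1) = 238.
Column 2 must total 770; the given cells sum to 630, so (1,2) = 140.
Column 4 must total 770; the given cells sum to 665, so (3,4) = 105.
From column 5, 770 − (217 + 126 + 168 + 175) gives (3,5) = 84.
Row 1 needs 770; the known cells sum to 651, so (1,3) = 119.
Row 3 must total 770; the given cells sum to 609, so (3,3) = 161.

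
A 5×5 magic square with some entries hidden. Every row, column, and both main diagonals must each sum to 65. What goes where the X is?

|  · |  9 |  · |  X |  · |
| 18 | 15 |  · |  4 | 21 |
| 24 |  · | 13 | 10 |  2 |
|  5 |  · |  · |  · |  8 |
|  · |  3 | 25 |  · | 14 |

23

The remaining cell in row 2 is (2,3) = 65 − 58 = 7.
The remaining cell in row 3 is (3,2) = 65 − 49 = 16.
Using column 2: 9 + 15 + 16 + 3 + ? → (4,2) = 65 − 43 = 22.
Column 5 needs 65; the known cells sum to 45, so (1,5) = 20.
Anti-diagonal: 20 + 4 + 13 + 22 + ? = 65, so (5,1) = 6.
Row 5 needs 65; the known cells sum to 48, so (5,4) = 17.
Column 1 must total 65; the given cells sum to 53, so (1,1) = 12.
From main diagonal, 65 − (12 + 15 + 13 + 14) gives (4,4) = 11.
The remaining cell in row 4 is (4,3) = 65 − 46 = 19.
The remaining cell in column 3 is (1,3) = 65 − 64 = 1.
Using column 4: 4 + 10 + 11 + 17 + ? → (1,4) = 65 − 42 = 23.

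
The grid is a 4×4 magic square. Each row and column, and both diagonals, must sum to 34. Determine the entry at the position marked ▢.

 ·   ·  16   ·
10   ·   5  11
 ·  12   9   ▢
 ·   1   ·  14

Using row 2: 10 + 5 + 11 + ? → (2,2) = 34 − 26 = 8.
Column 2: 8 + 12 + 1 + ? = 34, so (1,2) = 13.
Using column 3: 16 + 5 + 9 + ? → (4,3) = 34 − 30 = 4.
Using main diagonal: 8 + 9 + 14 + ? → (1,1) = 34 − 31 = 3.
From row 1, 34 − (3 + 13 + 16) gives (1,4) = 2.
Row 4 needs 34; the known cells sum to 19, so (4,1) = 15.
Column 1 must total 34; the given cells sum to 28, so (3,1) = 6.
Using column 4: 2 + 11 + 14 + ? → (3,4) = 34 − 27 = 7.

7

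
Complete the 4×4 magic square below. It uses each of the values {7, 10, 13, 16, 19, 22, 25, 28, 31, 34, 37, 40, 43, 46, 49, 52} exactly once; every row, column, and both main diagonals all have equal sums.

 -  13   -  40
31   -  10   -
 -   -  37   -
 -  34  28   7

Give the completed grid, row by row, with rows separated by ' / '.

The 16 entries sum to 472, so each line sums to 472/4 = 118.
Row 4: 34 + 28 + 7 + ? = 118, so (4,1) = 49.
Using column 3: 10 + 37 + 28 + ? → (1,3) = 118 − 75 = 43.
Anti-diagonal needs 118; the known cells sum to 99, so (3,2) = 19.
Row 1: 13 + 43 + 40 + ? = 118, so (1,1) = 22.
Column 1 needs 118; the known cells sum to 102, so (3,1) = 16.
The remaining cell in column 2 is (2,2) = 118 − 66 = 52.
Row 2: 31 + 52 + 10 + ? = 118, so (2,4) = 25.
Using row 3: 16 + 19 + 37 + ? → (3,4) = 118 − 72 = 46.

22 13 43 40 / 31 52 10 25 / 16 19 37 46 / 49 34 28 7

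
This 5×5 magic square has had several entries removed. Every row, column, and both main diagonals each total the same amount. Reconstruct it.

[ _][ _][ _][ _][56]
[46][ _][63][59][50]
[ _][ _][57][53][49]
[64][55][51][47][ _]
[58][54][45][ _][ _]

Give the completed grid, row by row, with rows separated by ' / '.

52 48 69 60 56 / 46 67 63 59 50 / 65 61 57 53 49 / 64 55 51 47 68 / 58 54 45 66 62

Anti-diagonal is already complete: 56 + 59 + 57 + 55 + 58 = 285, so that is the magic constant.
Using row 2: 46 + 63 + 59 + 50 + ? → (2,2) = 285 − 218 = 67.
Row 4 needs 285; the known cells sum to 217, so (4,5) = 68.
Column 3 must total 285; the given cells sum to 216, so (1,3) = 69.
Column 5: 56 + 50 + 49 + 68 + ? = 285, so (5,5) = 62.
Main diagonal must total 285; the given cells sum to 233, so (1,1) = 52.
Row 5: 58 + 54 + 45 + 62 + ? = 285, so (5,4) = 66.
Column 1: 52 + 46 + 64 + 58 + ? = 285, so (3,1) = 65.
The remaining cell in column 4 is (1,4) = 285 − 225 = 60.
The remaining cell in row 1 is (1,2) = 285 − 237 = 48.
The remaining cell in row 3 is (3,2) = 285 − 224 = 61.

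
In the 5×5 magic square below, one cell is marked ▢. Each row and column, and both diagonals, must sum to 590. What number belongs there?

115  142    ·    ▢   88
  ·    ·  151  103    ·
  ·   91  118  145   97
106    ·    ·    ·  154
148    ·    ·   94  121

136

Row 3: 91 + 118 + 145 + 97 + ? = 590, so (3,1) = 139.
Column 1 must total 590; the given cells sum to 508, so (2,1) = 82.
Column 5 needs 590; the known cells sum to 460, so (2,5) = 130.
From anti-diagonal, 590 − (88 + 103 + 118 + 148) gives (4,2) = 133.
Row 2: 82 + 151 + 103 + 130 + ? = 590, so (2,2) = 124.
Column 2: 142 + 124 + 91 + 133 + ? = 590, so (5,2) = 100.
From main diagonal, 590 − (115 + 124 + 118 + 121) gives (4,4) = 112.
Using row 4: 106 + 133 + 112 + 154 + ? → (4,3) = 590 − 505 = 85.
Row 5 must total 590; the given cells sum to 463, so (5,3) = 127.
Using column 3: 151 + 118 + 85 + 127 + ? → (1,3) = 590 − 481 = 109.
Column 4 needs 590; the known cells sum to 454, so (1,4) = 136.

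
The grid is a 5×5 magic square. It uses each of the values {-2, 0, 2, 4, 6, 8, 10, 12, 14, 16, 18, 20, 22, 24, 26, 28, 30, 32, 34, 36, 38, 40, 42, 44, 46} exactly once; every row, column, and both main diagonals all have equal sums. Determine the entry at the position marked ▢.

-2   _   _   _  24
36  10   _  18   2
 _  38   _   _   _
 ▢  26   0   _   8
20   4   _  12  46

The 25 entries sum to 550, so each line sums to 550/5 = 110.
Using row 2: 36 + 10 + 18 + 2 + ? → (2,3) = 110 − 66 = 44.
Row 5 must total 110; the given cells sum to 82, so (5,3) = 28.
Column 2 must total 110; the given cells sum to 78, so (1,2) = 32.
Column 5: 24 + 2 + 8 + 46 + ? = 110, so (3,5) = 30.
Anti-diagonal must total 110; the given cells sum to 88, so (3,3) = 22.
From column 3, 110 − (44 + 22 + 0 + 28) gives (1,3) = 16.
Main diagonal needs 110; the known cells sum to 76, so (4,4) = 34.
The remaining cell in row 1 is (1,4) = 110 − 70 = 40.
The remaining cell in row 4 is (4,1) = 110 − 68 = 42.

42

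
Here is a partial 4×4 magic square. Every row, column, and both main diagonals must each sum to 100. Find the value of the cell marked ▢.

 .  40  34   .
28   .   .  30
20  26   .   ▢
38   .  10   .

22

From column 1, 100 − (28 + 20 + 38) gives (1,1) = 14.
Row 1 needs 100; the known cells sum to 88, so (1,4) = 12.
Anti-diagonal needs 100; the known cells sum to 76, so (2,3) = 24.
Row 2 must total 100; the given cells sum to 82, so (2,2) = 18.
From column 2, 100 − (40 + 18 + 26) gives (4,2) = 16.
From column 3, 100 − (34 + 24 + 10) gives (3,3) = 32.
From main diagonal, 100 − (14 + 18 + 32) gives (4,4) = 36.
Row 3: 20 + 26 + 32 + ? = 100, so (3,4) = 22.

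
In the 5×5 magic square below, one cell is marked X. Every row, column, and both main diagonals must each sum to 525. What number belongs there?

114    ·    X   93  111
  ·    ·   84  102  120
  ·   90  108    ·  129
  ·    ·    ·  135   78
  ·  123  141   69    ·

Column 4 needs 525; the known cells sum to 399, so (3,4) = 126.
Column 5 must total 525; the given cells sum to 438, so (5,5) = 87.
Main diagonal needs 525; the known cells sum to 444, so (2,2) = 81.
Using row 2: 81 + 84 + 102 + 120 + ? → (2,1) = 525 − 387 = 138.
Row 3 must total 525; the given cells sum to 453, so (3,1) = 72.
From row 5, 525 − (123 + 141 + 69 + 87) gives (5,1) = 105.
From column 1, 525 − (114 + 138 + 72 + 105) gives (4,1) = 96.
Anti-diagonal must total 525; the given cells sum to 426, so (4,2) = 99.
Using row 4: 96 + 99 + 135 + 78 + ? → (4,3) = 525 − 408 = 117.
Column 2: 81 + 90 + 99 + 123 + ? = 525, so (1,2) = 132.
The remaining cell in column 3 is (1,3) = 525 − 450 = 75.

75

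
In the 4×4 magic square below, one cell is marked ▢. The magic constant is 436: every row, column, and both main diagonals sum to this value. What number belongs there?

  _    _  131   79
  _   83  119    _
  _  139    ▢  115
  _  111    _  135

95

Column 2: 83 + 139 + 111 + ? = 436, so (1,2) = 103.
From column 4, 436 − (79 + 115 + 135) gives (2,4) = 107.
Anti-diagonal needs 436; the known cells sum to 337, so (4,1) = 99.
From row 1, 436 − (103 + 131 + 79) gives (1,1) = 123.
Using row 2: 83 + 119 + 107 + ? → (2,1) = 436 − 309 = 127.
Row 4 needs 436; the known cells sum to 345, so (4,3) = 91.
Using column 1: 123 + 127 + 99 + ? → (3,1) = 436 − 349 = 87.
Column 3: 131 + 119 + 91 + ? = 436, so (3,3) = 95.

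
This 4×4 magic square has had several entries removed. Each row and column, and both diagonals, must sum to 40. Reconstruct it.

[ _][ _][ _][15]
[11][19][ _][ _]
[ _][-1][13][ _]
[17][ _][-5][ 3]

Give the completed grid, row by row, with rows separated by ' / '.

Row 4 must total 40; the given cells sum to 15, so (4,2) = 25.
Column 2: 19 + (-1) + 25 + ? = 40, so (1,2) = -3.
Main diagonal: 19 + 13 + 3 + ? = 40, so (1,1) = 5.
From anti-diagonal, 40 − (15 + (-1) + 17) gives (2,3) = 9.
Using row 1: 5 + (-3) + 15 + ? → (1,3) = 40 − 17 = 23.
Using row 2: 11 + 19 + 9 + ? → (2,4) = 40 − 39 = 1.
Column 1: 5 + 11 + 17 + ? = 40, so (3,1) = 7.
Using column 4: 15 + 1 + 3 + ? → (3,4) = 40 − 19 = 21.

5 -3 23 15 / 11 19 9 1 / 7 -1 13 21 / 17 25 -5 3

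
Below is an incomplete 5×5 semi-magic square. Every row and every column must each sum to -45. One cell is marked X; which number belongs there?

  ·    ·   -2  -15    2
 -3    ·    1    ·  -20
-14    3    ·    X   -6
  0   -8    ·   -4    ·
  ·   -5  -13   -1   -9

Row 5 must total -45; the given cells sum to -28, so (5,1) = -17.
Column 1 needs -45; the known cells sum to -34, so (1,1) = -11.
Column 5 must total -45; the given cells sum to -33, so (4,5) = -12.
Row 1 needs -45; the known cells sum to -26, so (1,2) = -19.
The remaining cell in row 4 is (4,3) = -45 − (-24) = -21.
Column 2 must total -45; the given cells sum to -29, so (2,2) = -16.
Using column 3: -2 + 1 + (-21) + (-13) + ? → (3,3) = -45 − (-35) = -10.
The remaining cell in row 2 is (2,4) = -45 − (-38) = -7.
Using row 3: -14 + 3 + (-10) + (-6) + ? → (3,4) = -45 − (-27) = -18.

-18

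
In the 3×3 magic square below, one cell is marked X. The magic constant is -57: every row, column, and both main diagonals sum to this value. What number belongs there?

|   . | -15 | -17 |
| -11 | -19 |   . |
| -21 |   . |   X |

-13

Row 1 must total -57; the given cells sum to -32, so (1,1) = -25.
Row 2: -11 + (-19) + ? = -57, so (2,3) = -27.
Using column 2: -15 + (-19) + ? → (3,2) = -57 − (-34) = -23.
Column 3 needs -57; the known cells sum to -44, so (3,3) = -13.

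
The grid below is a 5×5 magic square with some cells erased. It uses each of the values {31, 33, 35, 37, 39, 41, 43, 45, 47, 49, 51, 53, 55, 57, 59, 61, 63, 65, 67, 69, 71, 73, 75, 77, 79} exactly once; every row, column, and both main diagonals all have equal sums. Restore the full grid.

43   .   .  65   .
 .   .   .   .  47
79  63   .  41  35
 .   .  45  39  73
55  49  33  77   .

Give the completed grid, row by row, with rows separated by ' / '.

43 37 71 65 59 / 31 75 69 53 47 / 79 63 57 41 35 / 67 51 45 39 73 / 55 49 33 77 61

The 25 entries sum to 1375, so each line sums to 1375/5 = 275.
From row 3, 275 − (79 + 63 + 41 + 35) gives (3,3) = 57.
Row 5 needs 275; the known cells sum to 214, so (5,5) = 61.
Using column 4: 65 + 41 + 39 + 77 + ? → (2,4) = 275 − 222 = 53.
The remaining cell in column 5 is (1,5) = 275 − 216 = 59.
Using main diagonal: 43 + 57 + 39 + 61 + ? → (2,2) = 275 − 200 = 75.
Anti-diagonal needs 275; the known cells sum to 224, so (4,2) = 51.
Using row 4: 51 + 45 + 39 + 73 + ? → (4,1) = 275 − 208 = 67.
The remaining cell in column 1 is (2,1) = 275 − 244 = 31.
The remaining cell in column 2 is (1,2) = 275 − 238 = 37.
Using row 1: 43 + 37 + 65 + 59 + ? → (1,3) = 275 − 204 = 71.
The remaining cell in row 2 is (2,3) = 275 − 206 = 69.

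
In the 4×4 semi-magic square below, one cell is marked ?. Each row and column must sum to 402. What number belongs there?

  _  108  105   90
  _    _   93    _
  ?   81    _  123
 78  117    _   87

114

Row 1 needs 402; the known cells sum to 303, so (1,1) = 99.
Row 4: 78 + 117 + 87 + ? = 402, so (4,3) = 120.
Column 2 must total 402; the given cells sum to 306, so (2,2) = 96.
Column 3: 105 + 93 + 120 + ? = 402, so (3,3) = 84.
Column 4 needs 402; the known cells sum to 300, so (2,4) = 102.
Row 2: 96 + 93 + 102 + ? = 402, so (2,1) = 111.
Row 3 needs 402; the known cells sum to 288, so (3,1) = 114.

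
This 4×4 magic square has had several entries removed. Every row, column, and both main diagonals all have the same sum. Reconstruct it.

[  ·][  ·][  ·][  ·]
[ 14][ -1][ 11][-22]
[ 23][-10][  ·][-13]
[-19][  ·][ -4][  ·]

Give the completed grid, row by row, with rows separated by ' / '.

Row 2 is already complete: 14 + -1 + 11 + -22 = 2, so that is the magic constant.
Row 3: 23 + (-10) + (-13) + ? = 2, so (3,3) = 2.
The remaining cell in column 1 is (1,1) = 2 − 18 = -16.
From column 3, 2 − (11 + 2 + (-4)) gives (1,3) = -7.
Using main diagonal: -16 + (-1) + 2 + ? → (4,4) = 2 − (-15) = 17.
Using anti-diagonal: 11 + (-10) + (-19) + ? → (1,4) = 2 − (-18) = 20.
Row 1: -16 + (-7) + 20 + ? = 2, so (1,2) = 5.
The remaining cell in row 4 is (4,2) = 2 − (-6) = 8.

-16 5 -7 20 / 14 -1 11 -22 / 23 -10 2 -13 / -19 8 -4 17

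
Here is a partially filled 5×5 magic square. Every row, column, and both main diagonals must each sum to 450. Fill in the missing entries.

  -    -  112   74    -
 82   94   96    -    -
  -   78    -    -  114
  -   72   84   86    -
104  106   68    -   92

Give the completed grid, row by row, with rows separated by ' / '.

Row 5 must total 450; the given cells sum to 370, so (5,4) = 80.
From column 2, 450 − (94 + 78 + 72 + 106) gives (1,2) = 100.
Column 3 needs 450; the known cells sum to 360, so (3,3) = 90.
Using main diagonal: 94 + 90 + 86 + 92 + ? → (1,1) = 450 − 362 = 88.
Row 1 needs 450; the known cells sum to 374, so (1,5) = 76.
Anti-diagonal needs 450; the known cells sum to 342, so (2,4) = 108.
From row 2, 450 − (82 + 94 + 96 + 108) gives (2,5) = 70.
Using column 4: 74 + 108 + 86 + 80 + ? → (3,4) = 450 − 348 = 102.
From column 5, 450 − (76 + 70 + 114 + 92) gives (4,5) = 98.
Using row 3: 78 + 90 + 102 + 114 + ? → (3,1) = 450 − 384 = 66.
Using row 4: 72 + 84 + 86 + 98 + ? → (4,1) = 450 − 340 = 110.

88 100 112 74 76 / 82 94 96 108 70 / 66 78 90 102 114 / 110 72 84 86 98 / 104 106 68 80 92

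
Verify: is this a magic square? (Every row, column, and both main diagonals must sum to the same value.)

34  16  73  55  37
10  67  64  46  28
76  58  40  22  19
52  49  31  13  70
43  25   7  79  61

Yes

Row 1: 34 + 16 + 73 + 55 + 37 = 215.
Row 2: 10 + 67 + 64 + 46 + 28 = 215.
Row 3: 76 + 58 + 40 + 22 + 19 = 215.
Row 4: 52 + 49 + 31 + 13 + 70 = 215.
Row 5: 43 + 25 + 7 + 79 + 61 = 215.
Column 1: 34 + 10 + 76 + 52 + 43 = 215.
Column 2: 16 + 67 + 58 + 49 + 25 = 215.
Column 3: 73 + 64 + 40 + 31 + 7 = 215.
Column 4: 55 + 46 + 22 + 13 + 79 = 215.
Column 5: 37 + 28 + 19 + 70 + 61 = 215.
Main diagonal: 34 + 67 + 40 + 13 + 61 = 215.
Anti-diagonal: 37 + 46 + 40 + 49 + 43 = 215.
All lines sum to 215.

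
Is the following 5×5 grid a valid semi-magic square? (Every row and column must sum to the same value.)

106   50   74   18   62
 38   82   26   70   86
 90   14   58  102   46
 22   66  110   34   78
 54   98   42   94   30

No — row 4 sums to 310 but column 5 sums to 302.

Row 1: 106 + 50 + 74 + 18 + 62 = 310.
Row 2: 38 + 82 + 26 + 70 + 86 = 302.
Row 3: 90 + 14 + 58 + 102 + 46 = 310.
Row 4: 22 + 66 + 110 + 34 + 78 = 310.
Row 5: 54 + 98 + 42 + 94 + 30 = 318.
Column 1: 106 + 38 + 90 + 22 + 54 = 310.
Column 2: 50 + 82 + 14 + 66 + 98 = 310.
Column 3: 74 + 26 + 58 + 110 + 42 = 310.
Column 4: 18 + 70 + 102 + 34 + 94 = 318.
Column 5: 62 + 86 + 46 + 78 + 30 = 302.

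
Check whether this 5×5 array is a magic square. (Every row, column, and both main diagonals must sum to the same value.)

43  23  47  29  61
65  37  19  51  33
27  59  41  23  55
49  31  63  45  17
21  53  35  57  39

Row 1: 43 + 23 + 47 + 29 + 61 = 203.
Row 2: 65 + 37 + 19 + 51 + 33 = 205.
Row 3: 27 + 59 + 41 + 23 + 55 = 205.
Row 4: 49 + 31 + 63 + 45 + 17 = 205.
Row 5: 21 + 53 + 35 + 57 + 39 = 205.
Column 1: 43 + 65 + 27 + 49 + 21 = 205.
Column 2: 23 + 37 + 59 + 31 + 53 = 203.
Column 3: 47 + 19 + 41 + 63 + 35 = 205.
Column 4: 29 + 51 + 23 + 45 + 57 = 205.
Column 5: 61 + 33 + 55 + 17 + 39 = 205.
Main diagonal: 43 + 37 + 41 + 45 + 39 = 205.
Anti-diagonal: 61 + 51 + 41 + 31 + 21 = 205.

No — row 1 sums to 203 but anti-diagonal sums to 205.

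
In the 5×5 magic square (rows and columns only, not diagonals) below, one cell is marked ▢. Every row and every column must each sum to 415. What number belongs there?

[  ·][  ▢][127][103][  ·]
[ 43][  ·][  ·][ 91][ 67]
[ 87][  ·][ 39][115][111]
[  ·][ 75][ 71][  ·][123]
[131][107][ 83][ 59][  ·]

51

The remaining cell in row 3 is (3,2) = 415 − 352 = 63.
Row 5: 131 + 107 + 83 + 59 + ? = 415, so (5,5) = 35.
From column 3, 415 − (127 + 39 + 71 + 83) gives (2,3) = 95.
The remaining cell in column 4 is (4,4) = 415 − 368 = 47.
Using column 5: 67 + 111 + 123 + 35 + ? → (1,5) = 415 − 336 = 79.
Row 2: 43 + 95 + 91 + 67 + ? = 415, so (2,2) = 119.
Row 4 must total 415; the given cells sum to 316, so (4,1) = 99.
From column 1, 415 − (43 + 87 + 99 + 131) gives (1,1) = 55.
Column 2 needs 415; the known cells sum to 364, so (1,2) = 51.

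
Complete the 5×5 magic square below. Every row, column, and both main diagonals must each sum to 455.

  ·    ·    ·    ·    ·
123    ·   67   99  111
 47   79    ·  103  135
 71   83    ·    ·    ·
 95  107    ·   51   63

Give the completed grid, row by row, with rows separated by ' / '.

119 131 43 75 87 / 123 55 67 99 111 / 47 79 91 103 135 / 71 83 115 127 59 / 95 107 139 51 63

Row 2 needs 455; the known cells sum to 400, so (2,2) = 55.
Row 3 must total 455; the given cells sum to 364, so (3,3) = 91.
Row 5 needs 455; the known cells sum to 316, so (5,3) = 139.
From column 1, 455 − (123 + 47 + 71 + 95) gives (1,1) = 119.
Using column 2: 55 + 79 + 83 + 107 + ? → (1,2) = 455 − 324 = 131.
Main diagonal needs 455; the known cells sum to 328, so (4,4) = 127.
Anti-diagonal needs 455; the known cells sum to 368, so (1,5) = 87.
From column 4, 455 − (99 + 103 + 127 + 51) gives (1,4) = 75.
From column 5, 455 − (87 + 111 + 135 + 63) gives (4,5) = 59.
The remaining cell in row 1 is (1,3) = 455 − 412 = 43.
Using row 4: 71 + 83 + 127 + 59 + ? → (4,3) = 455 − 340 = 115.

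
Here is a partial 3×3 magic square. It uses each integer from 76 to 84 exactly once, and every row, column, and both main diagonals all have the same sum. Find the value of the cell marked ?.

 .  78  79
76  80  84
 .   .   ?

The entries are 76 through 84, which sum to 720, so each line sums to 720/3 = 240.
Row 1: 78 + 79 + ? = 240, so (1,1) = 83.
Using column 1: 83 + 76 + ? → (3,1) = 240 − 159 = 81.
The remaining cell in column 2 is (3,2) = 240 − 158 = 82.
From column 3, 240 − (79 + 84) gives (3,3) = 77.

77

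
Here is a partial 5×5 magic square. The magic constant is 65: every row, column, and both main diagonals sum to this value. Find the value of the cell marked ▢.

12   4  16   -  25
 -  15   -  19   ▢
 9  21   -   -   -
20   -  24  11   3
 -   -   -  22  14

6

From row 1, 65 − (12 + 4 + 16 + 25) gives (1,4) = 8.
Row 4 needs 65; the known cells sum to 58, so (4,2) = 7.
Column 2 needs 65; the known cells sum to 47, so (5,2) = 18.
Column 4: 8 + 19 + 11 + 22 + ? = 65, so (3,4) = 5.
Main diagonal must total 65; the given cells sum to 52, so (3,3) = 13.
Anti-diagonal must total 65; the given cells sum to 64, so (5,1) = 1.
Row 3 must total 65; the given cells sum to 48, so (3,5) = 17.
Row 5: 1 + 18 + 22 + 14 + ? = 65, so (5,3) = 10.
Using column 1: 12 + 9 + 20 + 1 + ? → (2,1) = 65 − 42 = 23.
From column 3, 65 − (16 + 13 + 24 + 10) gives (2,3) = 2.
The remaining cell in column 5 is (2,5) = 65 − 59 = 6.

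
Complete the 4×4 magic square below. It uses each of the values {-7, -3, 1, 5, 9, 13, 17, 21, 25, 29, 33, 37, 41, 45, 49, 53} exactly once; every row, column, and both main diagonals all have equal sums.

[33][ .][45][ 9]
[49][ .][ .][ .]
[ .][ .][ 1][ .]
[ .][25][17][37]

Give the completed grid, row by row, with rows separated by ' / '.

The 16 entries sum to 368, so each line sums to 368/4 = 92.
Using row 1: 33 + 45 + 9 + ? → (1,2) = 92 − 87 = 5.
Row 4: 25 + 17 + 37 + ? = 92, so (4,1) = 13.
Column 1 needs 92; the known cells sum to 95, so (3,1) = -3.
Column 3 needs 92; the known cells sum to 63, so (2,3) = 29.
From main diagonal, 92 − (33 + 1 + 37) gives (2,2) = 21.
The remaining cell in anti-diagonal is (3,2) = 92 − 51 = 41.
Using row 2: 49 + 21 + 29 + ? → (2,4) = 92 − 99 = -7.
Row 3 must total 92; the given cells sum to 39, so (3,4) = 53.

33 5 45 9 / 49 21 29 -7 / -3 41 1 53 / 13 25 17 37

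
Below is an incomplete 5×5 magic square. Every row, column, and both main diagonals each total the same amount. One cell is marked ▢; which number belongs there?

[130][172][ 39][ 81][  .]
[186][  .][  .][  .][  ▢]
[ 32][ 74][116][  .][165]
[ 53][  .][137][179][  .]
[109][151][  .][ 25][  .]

Column 1 is complete and sums to 510; that is the magic constant.
Row 1 needs 510; the known cells sum to 422, so (1,5) = 88.
The remaining cell in row 3 is (3,4) = 510 − 387 = 123.
From column 4, 510 − (81 + 123 + 179 + 25) gives (2,4) = 102.
Anti-diagonal needs 510; the known cells sum to 415, so (4,2) = 95.
From row 4, 510 − (53 + 95 + 137 + 179) gives (4,5) = 46.
The remaining cell in column 2 is (2,2) = 510 − 492 = 18.
From main diagonal, 510 − (130 + 18 + 116 + 179) gives (5,5) = 67.
From row 5, 510 − (109 + 151 + 25 + 67) gives (5,3) = 158.
Column 3 must total 510; the given cells sum to 450, so (2,3) = 60.
Using column 5: 88 + 165 + 46 + 67 + ? → (2,5) = 510 − 366 = 144.

144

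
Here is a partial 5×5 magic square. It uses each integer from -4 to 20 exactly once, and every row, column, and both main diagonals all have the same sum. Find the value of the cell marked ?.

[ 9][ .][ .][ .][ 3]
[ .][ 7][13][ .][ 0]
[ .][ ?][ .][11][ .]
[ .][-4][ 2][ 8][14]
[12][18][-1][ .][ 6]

The entries are -4 through 20, which sum to 200, so each line sums to 200/5 = 40.
Using row 4: -4 + 2 + 8 + 14 + ? → (4,1) = 40 − 20 = 20.
Row 5: 12 + 18 + (-1) + 6 + ? = 40, so (5,4) = 5.
Column 5 needs 40; the known cells sum to 23, so (3,5) = 17.
From main diagonal, 40 − (9 + 7 + 8 + 6) gives (3,3) = 10.
Anti-diagonal: 3 + 10 + (-4) + 12 + ? = 40, so (2,4) = 19.
Row 2 must total 40; the given cells sum to 39, so (2,1) = 1.
The remaining cell in column 1 is (3,1) = 40 − 42 = -2.
Column 3 needs 40; the known cells sum to 24, so (1,3) = 16.
The remaining cell in column 4 is (1,4) = 40 − 43 = -3.
From row 1, 40 − (9 + 16 + (-3) + 3) gives (1,2) = 15.
Using row 3: -2 + 10 + 11 + 17 + ? → (3,2) = 40 − 36 = 4.

4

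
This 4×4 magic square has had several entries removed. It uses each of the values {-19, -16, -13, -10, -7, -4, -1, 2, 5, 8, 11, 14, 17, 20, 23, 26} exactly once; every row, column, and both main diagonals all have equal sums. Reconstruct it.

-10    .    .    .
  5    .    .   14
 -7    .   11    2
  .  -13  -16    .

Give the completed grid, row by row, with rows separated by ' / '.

The 16 entries sum to 56, so each line sums to 56/4 = 14.
Row 3: -7 + 11 + 2 + ? = 14, so (3,2) = 8.
The remaining cell in column 1 is (4,1) = 14 − (-12) = 26.
Row 4 needs 14; the known cells sum to -3, so (4,4) = 17.
Using column 4: 14 + 2 + 17 + ? → (1,4) = 14 − 33 = -19.
Main diagonal must total 14; the given cells sum to 18, so (2,2) = -4.
Anti-diagonal must total 14; the given cells sum to 15, so (2,3) = -1.
Column 2 needs 14; the known cells sum to -9, so (1,2) = 23.
The remaining cell in column 3 is (1,3) = 14 − (-6) = 20.

-10 23 20 -19 / 5 -4 -1 14 / -7 8 11 2 / 26 -13 -16 17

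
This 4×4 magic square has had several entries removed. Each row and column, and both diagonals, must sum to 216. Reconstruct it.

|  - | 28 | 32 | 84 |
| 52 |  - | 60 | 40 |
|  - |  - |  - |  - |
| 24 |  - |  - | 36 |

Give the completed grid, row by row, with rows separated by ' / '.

72 28 32 84 / 52 64 60 40 / 68 48 44 56 / 24 76 80 36

Row 1: 28 + 32 + 84 + ? = 216, so (1,1) = 72.
Row 2: 52 + 60 + 40 + ? = 216, so (2,2) = 64.
From column 1, 216 − (72 + 52 + 24) gives (3,1) = 68.
Using column 4: 84 + 40 + 36 + ? → (3,4) = 216 − 160 = 56.
Using main diagonal: 72 + 64 + 36 + ? → (3,3) = 216 − 172 = 44.
Anti-diagonal needs 216; the known cells sum to 168, so (3,2) = 48.
Using column 2: 28 + 64 + 48 + ? → (4,2) = 216 − 140 = 76.
Column 3 needs 216; the known cells sum to 136, so (4,3) = 80.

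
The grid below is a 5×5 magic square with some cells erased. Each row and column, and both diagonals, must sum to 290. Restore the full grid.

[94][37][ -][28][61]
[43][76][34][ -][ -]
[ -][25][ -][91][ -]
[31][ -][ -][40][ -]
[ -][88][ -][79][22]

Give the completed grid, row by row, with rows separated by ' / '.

From row 1, 290 − (94 + 37 + 28 + 61) gives (1,3) = 70.
Using column 2: 37 + 76 + 25 + 88 + ? → (4,2) = 290 − 226 = 64.
Column 4: 28 + 91 + 40 + 79 + ? = 290, so (2,4) = 52.
The remaining cell in main diagonal is (3,3) = 290 − 232 = 58.
The remaining cell in anti-diagonal is (5,1) = 290 − 235 = 55.
Row 2 must total 290; the given cells sum to 205, so (2,5) = 85.
Using row 5: 55 + 88 + 79 + 22 + ? → (5,3) = 290 − 244 = 46.
Column 1 needs 290; the known cells sum to 223, so (3,1) = 67.
Using column 3: 70 + 34 + 58 + 46 + ? → (4,3) = 290 − 208 = 82.
Row 3 needs 290; the known cells sum to 241, so (3,5) = 49.
The remaining cell in row 4 is (4,5) = 290 − 217 = 73.

94 37 70 28 61 / 43 76 34 52 85 / 67 25 58 91 49 / 31 64 82 40 73 / 55 88 46 79 22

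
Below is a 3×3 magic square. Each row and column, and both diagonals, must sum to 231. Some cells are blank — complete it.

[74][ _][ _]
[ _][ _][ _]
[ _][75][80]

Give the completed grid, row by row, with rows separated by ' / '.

74 79 78 / 81 77 73 / 76 75 80

Using row 3: 75 + 80 + ? → (3,1) = 231 − 155 = 76.
Using column 1: 74 + 76 + ? → (2,1) = 231 − 150 = 81.
From main diagonal, 231 − (74 + 80) gives (2,2) = 77.
Anti-diagonal: 77 + 76 + ? = 231, so (1,3) = 78.
Row 1 needs 231; the known cells sum to 152, so (1,2) = 79.
Using row 2: 81 + 77 + ? → (2,3) = 231 − 158 = 73.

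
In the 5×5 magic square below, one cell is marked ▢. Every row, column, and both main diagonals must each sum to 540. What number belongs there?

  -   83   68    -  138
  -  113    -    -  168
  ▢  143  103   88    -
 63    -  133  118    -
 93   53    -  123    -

158

Column 2 needs 540; the known cells sum to 392, so (4,2) = 148.
Anti-diagonal needs 540; the known cells sum to 482, so (2,4) = 58.
From row 4, 540 − (63 + 148 + 133 + 118) gives (4,5) = 78.
Using column 4: 58 + 88 + 118 + 123 + ? → (1,4) = 540 − 387 = 153.
Row 1: 83 + 68 + 153 + 138 + ? = 540, so (1,1) = 98.
Main diagonal: 98 + 113 + 103 + 118 + ? = 540, so (5,5) = 108.
Row 5 needs 540; the known cells sum to 377, so (5,3) = 163.
The remaining cell in column 3 is (2,3) = 540 − 467 = 73.
The remaining cell in column 5 is (3,5) = 540 − 492 = 48.
Row 2: 113 + 73 + 58 + 168 + ? = 540, so (2,1) = 128.
Row 3 must total 540; the given cells sum to 382, so (3,1) = 158.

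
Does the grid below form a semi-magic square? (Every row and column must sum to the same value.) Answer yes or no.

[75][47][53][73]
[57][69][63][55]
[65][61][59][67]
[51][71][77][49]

Row 1: 75 + 47 + 53 + 73 = 248.
Row 2: 57 + 69 + 63 + 55 = 244.
Row 3: 65 + 61 + 59 + 67 = 252.
Row 4: 51 + 71 + 77 + 49 = 248.
Column 1: 75 + 57 + 65 + 51 = 248.
Column 2: 47 + 69 + 61 + 71 = 248.
Column 3: 53 + 63 + 59 + 77 = 252.
Column 4: 73 + 55 + 67 + 49 = 244.

No — row 2 sums to 244 but row 1 sums to 248.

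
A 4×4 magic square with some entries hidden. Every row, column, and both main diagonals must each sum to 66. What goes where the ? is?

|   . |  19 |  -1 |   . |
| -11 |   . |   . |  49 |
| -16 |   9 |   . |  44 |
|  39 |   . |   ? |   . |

14

From row 3, 66 − (-16 + 9 + 44) gives (3,3) = 29.
Column 1 must total 66; the given cells sum to 12, so (1,1) = 54.
The remaining cell in row 1 is (1,4) = 66 − 72 = -6.
Column 4 needs 66; the known cells sum to 87, so (4,4) = -21.
From main diagonal, 66 − (54 + 29 + (-21)) gives (2,2) = 4.
Using anti-diagonal: -6 + 9 + 39 + ? → (2,3) = 66 − 42 = 24.
Column 2: 19 + 4 + 9 + ? = 66, so (4,2) = 34.
Using column 3: -1 + 24 + 29 + ? → (4,3) = 66 − 52 = 14.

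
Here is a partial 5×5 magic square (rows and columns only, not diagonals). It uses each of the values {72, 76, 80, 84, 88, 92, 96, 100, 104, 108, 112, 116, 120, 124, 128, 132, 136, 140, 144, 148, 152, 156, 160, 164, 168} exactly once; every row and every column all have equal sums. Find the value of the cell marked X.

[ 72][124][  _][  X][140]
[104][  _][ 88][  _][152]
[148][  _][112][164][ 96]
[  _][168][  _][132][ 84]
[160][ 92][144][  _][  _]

108

The 25 entries sum to 3000, so each line sums to 3000/5 = 600.
Using row 3: 148 + 112 + 164 + 96 + ? → (3,2) = 600 − 520 = 80.
From column 1, 600 − (72 + 104 + 148 + 160) gives (4,1) = 116.
Column 2: 124 + 80 + 168 + 92 + ? = 600, so (2,2) = 136.
From column 5, 600 − (140 + 152 + 96 + 84) gives (5,5) = 128.
From row 2, 600 − (104 + 136 + 88 + 152) gives (2,4) = 120.
The remaining cell in row 4 is (4,3) = 600 − 500 = 100.
From row 5, 600 − (160 + 92 + 144 + 128) gives (5,4) = 76.
Column 3: 88 + 112 + 100 + 144 + ? = 600, so (1,3) = 156.
Using column 4: 120 + 164 + 132 + 76 + ? → (1,4) = 600 − 492 = 108.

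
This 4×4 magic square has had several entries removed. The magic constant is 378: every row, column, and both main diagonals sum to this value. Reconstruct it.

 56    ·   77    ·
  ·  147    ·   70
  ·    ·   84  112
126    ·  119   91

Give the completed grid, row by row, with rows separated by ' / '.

Using row 4: 126 + 119 + 91 + ? → (4,2) = 378 − 336 = 42.
Column 3 must total 378; the given cells sum to 280, so (2,3) = 98.
Column 4: 70 + 112 + 91 + ? = 378, so (1,4) = 105.
Anti-diagonal: 105 + 98 + 126 + ? = 378, so (3,2) = 49.
The remaining cell in row 1 is (1,2) = 378 − 238 = 140.
Row 2 needs 378; the known cells sum to 315, so (2,1) = 63.
The remaining cell in row 3 is (3,1) = 378 − 245 = 133.

56 140 77 105 / 63 147 98 70 / 133 49 84 112 / 126 42 119 91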